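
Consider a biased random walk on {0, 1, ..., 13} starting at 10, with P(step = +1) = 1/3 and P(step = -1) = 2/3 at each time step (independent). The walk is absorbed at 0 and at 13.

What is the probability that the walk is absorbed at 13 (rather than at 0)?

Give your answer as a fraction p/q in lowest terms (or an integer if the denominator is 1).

Answer: 1023/8191

Derivation:
Biased walk: p = 1/3, q = 2/3, r = q/p = 2
Gambler's ruin: P(hit 13 before 0 | start at 10) = (1 - r^a)/(1 - r^N)
r^10 = 1024; r^13 = 8192
P = (1 - 1024) / (1 - 8192) = -1023 / -8191 = 1023/8191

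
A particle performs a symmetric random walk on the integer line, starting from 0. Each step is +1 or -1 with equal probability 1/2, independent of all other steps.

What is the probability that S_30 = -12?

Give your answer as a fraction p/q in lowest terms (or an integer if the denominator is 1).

Answer: 7153575/536870912

Derivation:
To reach position -12 after 30 steps: need 9 steps of +1 and 21 of -1.
Favorable paths: C(30,9) = 14307150
Total paths: 2^30 = 1073741824
P = 14307150/1073741824 = 7153575/536870912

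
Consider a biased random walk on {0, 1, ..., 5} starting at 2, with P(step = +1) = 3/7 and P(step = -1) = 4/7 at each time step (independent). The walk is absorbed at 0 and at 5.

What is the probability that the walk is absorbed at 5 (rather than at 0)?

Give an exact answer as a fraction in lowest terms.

Answer: 189/781

Derivation:
Biased walk: p = 3/7, q = 4/7, r = q/p = 4/3
Gambler's ruin: P(hit 5 before 0 | start at 2) = (1 - r^a)/(1 - r^N)
r^2 = 16/9; r^5 = 1024/243
P = (1 - 16/9) / (1 - 1024/243) = -7/9 / -781/243 = 189/781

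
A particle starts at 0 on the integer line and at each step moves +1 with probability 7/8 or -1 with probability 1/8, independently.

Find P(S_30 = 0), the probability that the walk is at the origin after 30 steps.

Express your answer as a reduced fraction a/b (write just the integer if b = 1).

Answer: 46026872966863343835/77371252455336267181195264

Derivation:
To be at 0 after 30 steps: need exactly 15 steps of +1 and 15 of -1.
Number of such sequences: C(30,15) = 155117520
Each has probability (7/8)^15 · (1/8)^15 = 4747561509943/1237940039285380274899124224
P = 155117520 · 4747561509943/1237940039285380274899124224 = 46026872966863343835/77371252455336267181195264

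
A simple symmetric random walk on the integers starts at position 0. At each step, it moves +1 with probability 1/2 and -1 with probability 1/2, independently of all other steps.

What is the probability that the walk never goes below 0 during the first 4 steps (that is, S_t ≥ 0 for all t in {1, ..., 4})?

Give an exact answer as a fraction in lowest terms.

Let f(t,s) = #length-t paths at position s with S_1..S_t all ≥ 0.
f(t,s) = f(t-1,s-1) + f(t-1,s+1) for s ≥ 0; f(t,s) = 0 for s < 0.
t=0: f(0,0)=1
t=1: f(1,1)=1
t=2: f(2,0)=1 f(2,2)=1
t=3: f(3,1)=2 f(3,3)=1
t=4: f(4,0)=2 f(4,2)=3 f(4,4)=1
Σ_s f(4,s) = 6
P = 6/16 = 3/8

Answer: 3/8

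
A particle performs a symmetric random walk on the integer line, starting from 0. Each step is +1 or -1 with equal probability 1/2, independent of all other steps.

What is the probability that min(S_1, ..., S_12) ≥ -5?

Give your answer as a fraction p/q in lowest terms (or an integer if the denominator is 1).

Let f(t,s) = #length-t paths at position s with S_1..S_t all ≥ -5.
f(t,s) = f(t-1,s-1) + f(t-1,s+1) for s ≥ -5; f(t,s) = 0 for s < -5.
t=0: f(0,0)=1
t=1: f(1,-1)=1 f(1,1)=1
t=2: f(2,-2)=1 f(2,0)=2 f(2,2)=1
t=3: f(3,-3)=1 f(3,-1)=3 f(3,1)=3 f(3,3)=1
t=4: f(4,-4)=1 f(4,-2)=4 f(4,0)=6 f(4,2)=4 f(4,4)=1
t=5: f(5,-5)=1 f(5,-3)=5 f(5,-1)=10 f(5,1)=10 f(5,3)=5 f(5,5)=1
t=6: f(6,-4)=6 f(6,-2)=15 f(6,0)=20 f(6,2)=15 f(6,4)=6 f(6,6)=1
t=7: f(7,-5)=6 f(7,-3)=21 f(7,-1)=35 f(7,1)=35 f(7,3)=21 f(7,5)=7 f(7,7)=1
t=8: f(8,-4)=27 f(8,-2)=56 f(8,0)=70 f(8,2)=56 f(8,4)=28 f(8,6)=8 f(8,8)=1
t=9: f(9,-5)=27 f(9,-3)=83 f(9,-1)=126 f(9,1)=126 f(9,3)=84 f(9,5)=36 f(9,7)=9 f(9,9)=1
t=10: f(10,-4)=110 f(10,-2)=209 f(10,0)=252 f(10,2)=210 f(10,4)=120 f(10,6)=45 f(10,8)=10 f(10,10)=1
t=11: f(11,-5)=110 f(11,-3)=319 f(11,-1)=461 f(11,1)=462 f(11,3)=330 f(11,5)=165 f(11,7)=55 f(11,9)=11 f(11,11)=1
t=12: f(12,-4)=429 f(12,-2)=780 f(12,0)=923 f(12,2)=792 f(12,4)=495 f(12,6)=220 f(12,8)=66 f(12,10)=12 f(12,12)=1
Σ_s f(12,s) = 3718
P = 3718/4096 = 1859/2048

Answer: 1859/2048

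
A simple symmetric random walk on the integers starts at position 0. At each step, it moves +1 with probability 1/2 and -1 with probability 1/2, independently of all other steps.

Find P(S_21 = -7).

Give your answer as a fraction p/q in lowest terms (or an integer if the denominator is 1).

To reach position -7 after 21 steps: need 7 steps of +1 and 14 of -1.
Favorable paths: C(21,7) = 116280
Total paths: 2^21 = 2097152
P = 116280/2097152 = 14535/262144

Answer: 14535/262144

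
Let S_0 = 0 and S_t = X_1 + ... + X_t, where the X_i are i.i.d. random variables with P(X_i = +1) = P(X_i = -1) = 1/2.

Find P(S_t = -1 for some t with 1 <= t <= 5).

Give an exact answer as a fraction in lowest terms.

Count via complement. Let g(t,s) = #length-t paths at position s with S_1..S_t all ≠ -1.
g(t,s) = g(t-1,s-1) + g(t-1,s+1) for s ≠ -1; g(t,-1) = 0.
t=0: g(0,0)=1
t=1: g(1,1)=1
t=2: g(2,0)=1 g(2,2)=1
t=3: g(3,1)=2 g(3,3)=1
t=4: g(4,0)=2 g(4,2)=3 g(4,4)=1
t=5: g(5,1)=5 g(5,3)=4 g(5,5)=1
Paths never hitting -1: Σ_s g(5,s) = 10
Paths hitting -1: 2^5 - 10 = 22
P = 22/32 = 11/16

Answer: 11/16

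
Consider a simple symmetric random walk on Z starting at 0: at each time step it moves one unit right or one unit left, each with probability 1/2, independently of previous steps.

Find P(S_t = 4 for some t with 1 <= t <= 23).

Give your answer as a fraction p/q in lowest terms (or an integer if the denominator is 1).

Answer: 106135/262144

Derivation:
Count via complement. Let g(t,s) = #length-t paths at position s with S_1..S_t all ≠ 4.
g(t,s) = g(t-1,s-1) + g(t-1,s+1) for s ≠ 4; g(t,4) = 0.
t=0: g(0,0)=1
t=1: g(1,-1)=1 g(1,1)=1
t=2: g(2,-2)=1 g(2,0)=2 g(2,2)=1
t=3: g(3,-3)=1 g(3,-1)=3 g(3,1)=3 g(3,3)=1
t=4: g(4,-4)=1 g(4,-2)=4 g(4,0)=6 g(4,2)=4
t=5: g(5,-5)=1 g(5,-3)=5 g(5,-1)=10 g(5,1)=10 g(5,3)=4
t=6: g(6,-6)=1 g(6,-4)=6 g(6,-2)=15 g(6,0)=20 g(6,2)=14
t=7: g(7,-7)=1 g(7,-5)=7 g(7,-3)=21 g(7,-1)=35 g(7,1)=34 g(7,3)=14
t=8: g(8,-8)=1 g(8,-6)=8 g(8,-4)=28 g(8,-2)=56 g(8,0)=69 g(8,2)=48
t=9: g(9,-9)=1 g(9,-7)=9 g(9,-5)=36 g(9,-3)=84 g(9,-1)=125 g(9,1)=117 g(9,3)=48
t=10: g(10,-10)=1 g(10,-8)=10 g(10,-6)=45 g(10,-4)=120 g(10,-2)=209 g(10,0)=242 g(10,2)=165
t=11: g(11,-11)=1 g(11,-9)=11 g(11,-7)=55 g(11,-5)=165 g(11,-3)=329 g(11,-1)=451 g(11,1)=407 g(11,3)=165
t=12: g(12,-12)=1 g(12,-10)=12 g(12,-8)=66 g(12,-6)=220 g(12,-4)=494 g(12,-2)=780 g(12,0)=858 g(12,2)=572
t=13: g(13,-13)=1 g(13,-11)=13 g(13,-9)=78 g(13,-7)=286 g(13,-5)=714 g(13,-3)=1274 g(13,-1)=1638 g(13,1)=1430 g(13,3)=572
t=14: g(14,-14)=1 g(14,-12)=14 g(14,-10)=91 g(14,-8)=364 g(14,-6)=1000 g(14,-4)=1988 g(14,-2)=2912 g(14,0)=3068 g(14,2)=2002
t=15: g(15,-15)=1 g(15,-13)=15 g(15,-11)=105 g(15,-9)=455 g(15,-7)=1364 g(15,-5)=2988 g(15,-3)=4900 g(15,-1)=5980 g(15,1)=5070 g(15,3)=2002
t=16: g(16,-16)=1 g(16,-14)=16 g(16,-12)=120 g(16,-10)=560 g(16,-8)=1819 g(16,-6)=4352 g(16,-4)=7888 g(16,-2)=10880 g(16,0)=11050 g(16,2)=7072
t=17: g(17,-17)=1 g(17,-15)=17 g(17,-13)=136 g(17,-11)=680 g(17,-9)=2379 g(17,-7)=6171 g(17,-5)=12240 g(17,-3)=18768 g(17,-1)=21930 g(17,1)=18122 g(17,3)=7072
t=18: g(18,-18)=1 g(18,-16)=18 g(18,-14)=153 g(18,-12)=816 g(18,-10)=3059 g(18,-8)=8550 g(18,-6)=18411 g(18,-4)=31008 g(18,-2)=40698 g(18,0)=40052 g(18,2)=25194
t=19: g(19,-19)=1 g(19,-17)=19 g(19,-15)=171 g(19,-13)=969 g(19,-11)=3875 g(19,-9)=11609 g(19,-7)=26961 g(19,-5)=49419 g(19,-3)=71706 g(19,-1)=80750 g(19,1)=65246 g(19,3)=25194
t=20: g(20,-20)=1 g(20,-18)=20 g(20,-16)=190 g(20,-14)=1140 g(20,-12)=4844 g(20,-10)=15484 g(20,-8)=38570 g(20,-6)=76380 g(20,-4)=121125 g(20,-2)=152456 g(20,0)=145996 g(20,2)=90440
t=21: g(21,-21)=1 g(21,-19)=21 g(21,-17)=210 g(21,-15)=1330 g(21,-13)=5984 g(21,-11)=20328 g(21,-9)=54054 g(21,-7)=114950 g(21,-5)=197505 g(21,-3)=273581 g(21,-1)=298452 g(21,1)=236436 g(21,3)=90440
t=22: g(22,-22)=1 g(22,-20)=22 g(22,-18)=231 g(22,-16)=1540 g(22,-14)=7314 g(22,-12)=26312 g(22,-10)=74382 g(22,-8)=169004 g(22,-6)=312455 g(22,-4)=471086 g(22,-2)=572033 g(22,0)=534888 g(22,2)=326876
t=23: g(23,-23)=1 g(23,-21)=23 g(23,-19)=253 g(23,-17)=1771 g(23,-15)=8854 g(23,-13)=33626 g(23,-11)=100694 g(23,-9)=243386 g(23,-7)=481459 g(23,-5)=783541 g(23,-3)=1043119 g(23,-1)=1106921 g(23,1)=861764 g(23,3)=326876
Paths never hitting 4: Σ_s g(23,s) = 4992288
Paths hitting 4: 2^23 - 4992288 = 3396320
P = 3396320/8388608 = 106135/262144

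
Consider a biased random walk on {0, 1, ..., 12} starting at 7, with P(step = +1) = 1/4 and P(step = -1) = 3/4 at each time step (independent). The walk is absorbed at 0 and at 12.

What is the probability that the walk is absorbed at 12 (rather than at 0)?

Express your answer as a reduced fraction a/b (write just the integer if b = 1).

Answer: 1093/265720

Derivation:
Biased walk: p = 1/4, q = 3/4, r = q/p = 3
Gambler's ruin: P(hit 12 before 0 | start at 7) = (1 - r^a)/(1 - r^N)
r^7 = 2187; r^12 = 531441
P = (1 - 2187) / (1 - 531441) = -2186 / -531440 = 1093/265720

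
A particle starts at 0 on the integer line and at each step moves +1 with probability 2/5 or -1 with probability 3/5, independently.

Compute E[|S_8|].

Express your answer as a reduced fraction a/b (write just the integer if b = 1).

S_8 takes values m ≡ 0 (mod 2) with |m| ≤ 8; P(S_8=m) = C(8,(8+m)/2) · (2/5)^((8+m)/2) · (3/5)^((8-m)/2).
Distribution: P(S=-8)=6561/390625, P(S=-6)=34992/390625, P(S=-4)=81648/390625, P(S=-2)=108864/390625, P(S=0)=18144/78125, P(S=2)=48384/390625, P(S=4)=16128/390625, P(S=6)=3072/390625, P(S=8)=256/390625
E[|S_8|] = Σ_m |m|·P(S_8=m) = 197704/78125

Answer: 197704/78125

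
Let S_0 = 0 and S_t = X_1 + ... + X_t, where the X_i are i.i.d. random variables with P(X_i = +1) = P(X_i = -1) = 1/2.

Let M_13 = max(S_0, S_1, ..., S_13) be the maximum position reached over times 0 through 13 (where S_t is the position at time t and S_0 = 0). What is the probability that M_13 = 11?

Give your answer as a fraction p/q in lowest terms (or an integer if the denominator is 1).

Answer: 13/8192

Derivation:
Let M_13 = max(S_0,...,S_13). Use the reflection principle: for j ≥ 1, #{paths with M_13 ≥ j} = #{S_13 ≥ j} + #{S_13 ≥ j+1}.
By reflection, #{M_13 ≥ 11} = #{S_13 ≥ 11} + #{S_13 ≥ 12} = 14 + 1 = 15.
#{M_13 ≥ 12} = #{S_13 ≥ 12} + #{S_13 ≥ 13} = 1 + 1 = 2.
#{M_13 = 11} = 15 - 2 = 13.
P(M_13 = 11) = 13/8192 = 13/8192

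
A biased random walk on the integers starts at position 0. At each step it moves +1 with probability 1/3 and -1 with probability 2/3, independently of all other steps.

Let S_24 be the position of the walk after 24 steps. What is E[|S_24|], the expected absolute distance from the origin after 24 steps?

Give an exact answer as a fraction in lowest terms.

S_24 takes values m ≡ 0 (mod 2) with |m| ≤ 24; P(S_24=m) = C(24,(24+m)/2) · (1/3)^((24+m)/2) · (2/3)^((24-m)/2).
Distribution: P(S=-24)=16777216/282429536481, P(S=-22)=67108864/94143178827, P(S=-20)=385875968/94143178827, P(S=-18)=4244635648/282429536481, P(S=-16)=3714056192/94143178827, P(S=-14)=7428112384/94143178827, P(S=-12)=35283533824/282429536481, P(S=-10)=5040504832/31381059609, P(S=-8)=5355536384/31381059609, P(S=-6)=42844291072/282429536481, P(S=-4)=10711072768/94143178827, P(S=-2)=6816137216/94143178827, P(S=0)=11076222976/282429536481, P(S=2)=1704034304/94143178827, P(S=4)=669442048/94143178827, P(S=6)=669442048/282429536481, P(S=8)=20920064/31381059609, P(S=10)=4922368/31381059609, P(S=12)=8614144/282429536481, P(S=14)=453376/94143178827, P(S=16)=56672/94143178827, P(S=18)=16192/282429536481, P(S=20)=368/94143178827, P(S=22)=16/94143178827, P(S=24)=1/282429536481
E[|S_24|] = Σ_m |m|·P(S_24=m) = 769378008488/94143178827

Answer: 769378008488/94143178827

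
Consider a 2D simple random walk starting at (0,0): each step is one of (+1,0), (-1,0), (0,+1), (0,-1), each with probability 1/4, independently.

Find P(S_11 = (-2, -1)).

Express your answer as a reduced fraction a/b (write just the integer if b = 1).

Let h be the number of horizontal steps (so 11-h are vertical). To end at (-2,-1) need (h-2)/2 right-steps and ((11-h)-1)/2 up-steps.
Sum over h with 2 ≤ h ≤ 10, h ≡ 0 (mod 2), 11-h ≡ 1 (mod 2):
h=2: C(11,2)·C(2,0)·C(9,4) = 55·1·126 = 6930
h=4: C(11,4)·C(4,1)·C(7,3) = 330·4·35 = 46200
h=6: C(11,6)·C(6,2)·C(5,2) = 462·15·10 = 69300
h=8: C(11,8)·C(8,3)·C(3,1) = 165·56·3 = 27720
h=10: C(11,10)·C(10,4)·C(1,0) = 11·210·1 = 2310
Total favorable: 152460
Total paths: 4^11 = 4194304
P = 152460/4194304 = 38115/1048576

Answer: 38115/1048576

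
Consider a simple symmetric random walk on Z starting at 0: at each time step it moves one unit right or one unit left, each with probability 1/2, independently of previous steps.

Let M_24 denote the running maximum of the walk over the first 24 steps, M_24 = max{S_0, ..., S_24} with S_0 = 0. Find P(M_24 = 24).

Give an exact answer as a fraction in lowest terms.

Answer: 1/16777216

Derivation:
Let M_24 = max(S_0,...,S_24). Use the reflection principle: for j ≥ 1, #{paths with M_24 ≥ j} = #{S_24 ≥ j} + #{S_24 ≥ j+1}.
By reflection, #{M_24 ≥ 24} = #{S_24 ≥ 24} + #{S_24 ≥ 25} = 1 + 0 = 1.
#{M_24 ≥ 25} = #{S_24 ≥ 25} + #{S_24 ≥ 26} = 0 + 0 = 0.
#{M_24 = 24} = 1 - 0 = 1.
P(M_24 = 24) = 1/16777216 = 1/16777216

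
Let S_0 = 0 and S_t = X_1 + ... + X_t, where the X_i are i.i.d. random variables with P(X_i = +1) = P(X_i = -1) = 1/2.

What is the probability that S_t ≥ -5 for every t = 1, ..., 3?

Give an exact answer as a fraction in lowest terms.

Answer: 1

Derivation:
Let f(t,s) = #length-t paths at position s with S_1..S_t all ≥ -5.
f(t,s) = f(t-1,s-1) + f(t-1,s+1) for s ≥ -5; f(t,s) = 0 for s < -5.
t=0: f(0,0)=1
t=1: f(1,-1)=1 f(1,1)=1
t=2: f(2,-2)=1 f(2,0)=2 f(2,2)=1
t=3: f(3,-3)=1 f(3,-1)=3 f(3,1)=3 f(3,3)=1
Σ_s f(3,s) = 8
P = 8/8 = 1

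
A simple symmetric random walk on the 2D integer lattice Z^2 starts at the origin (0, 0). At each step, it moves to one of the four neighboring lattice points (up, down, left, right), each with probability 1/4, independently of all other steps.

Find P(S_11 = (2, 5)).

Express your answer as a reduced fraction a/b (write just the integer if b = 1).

Let h be the number of horizontal steps (so 11-h are vertical). To end at (2,5) need (h+2)/2 right-steps and ((11-h)+5)/2 up-steps.
Sum over h with 2 ≤ h ≤ 6, h ≡ 0 (mod 2), 11-h ≡ 1 (mod 2):
h=2: C(11,2)·C(2,2)·C(9,7) = 55·1·36 = 1980
h=4: C(11,4)·C(4,3)·C(7,6) = 330·4·7 = 9240
h=6: C(11,6)·C(6,4)·C(5,5) = 462·15·1 = 6930
Total favorable: 18150
Total paths: 4^11 = 4194304
P = 18150/4194304 = 9075/2097152

Answer: 9075/2097152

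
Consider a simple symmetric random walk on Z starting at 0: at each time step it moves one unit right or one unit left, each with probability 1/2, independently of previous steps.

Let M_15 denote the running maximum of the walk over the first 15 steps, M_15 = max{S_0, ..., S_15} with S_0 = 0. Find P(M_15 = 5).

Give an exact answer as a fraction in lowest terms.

Answer: 3003/32768

Derivation:
Let M_15 = max(S_0,...,S_15). Use the reflection principle: for j ≥ 1, #{paths with M_15 ≥ j} = #{S_15 ≥ j} + #{S_15 ≥ j+1}.
By reflection, #{M_15 ≥ 5} = #{S_15 ≥ 5} + #{S_15 ≥ 6} = 4944 + 1941 = 6885.
#{M_15 ≥ 6} = #{S_15 ≥ 6} + #{S_15 ≥ 7} = 1941 + 1941 = 3882.
#{M_15 = 5} = 6885 - 3882 = 3003.
P(M_15 = 5) = 3003/32768 = 3003/32768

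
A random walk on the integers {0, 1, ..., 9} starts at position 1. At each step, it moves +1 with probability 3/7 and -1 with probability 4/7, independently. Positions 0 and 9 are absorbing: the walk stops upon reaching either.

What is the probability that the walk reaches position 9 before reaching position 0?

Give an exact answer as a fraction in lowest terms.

Answer: 6561/242461

Derivation:
Biased walk: p = 3/7, q = 4/7, r = q/p = 4/3
Gambler's ruin: P(hit 9 before 0 | start at 1) = (1 - r^a)/(1 - r^N)
r^1 = 4/3; r^9 = 262144/19683
P = (1 - 4/3) / (1 - 262144/19683) = -1/3 / -242461/19683 = 6561/242461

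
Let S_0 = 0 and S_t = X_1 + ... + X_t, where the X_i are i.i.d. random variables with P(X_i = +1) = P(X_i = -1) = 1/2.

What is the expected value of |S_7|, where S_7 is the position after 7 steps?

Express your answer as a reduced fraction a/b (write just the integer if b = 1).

S_7 takes values m ≡ 1 (mod 2) with |m| ≤ 7; P(S_7=m) = C(7,(7+m)/2)/2^7.
Total paths: 2^7 = 128
Distribution: P(S=-7)=1/128, P(S=-5)=7/128, P(S=-3)=21/128, P(S=-1)=35/128, P(S=1)=35/128, P(S=3)=21/128, P(S=5)=7/128, P(S=7)=1/128
E[|S_7|] = Σ_m |m|·P(S_7=m) = 280/128 = 35/16

Answer: 35/16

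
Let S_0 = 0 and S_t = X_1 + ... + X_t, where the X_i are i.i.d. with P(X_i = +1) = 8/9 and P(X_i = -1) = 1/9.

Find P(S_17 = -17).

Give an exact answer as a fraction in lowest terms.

Answer: 1/16677181699666569

Derivation:
To reach position -17 after 17 steps: need 0 steps of +1 and 17 steps of -1.
Number of such sequences: C(17,0) = 1
Each has probability (8/9)^0 · (1/9)^17 = 1/16677181699666569
P = 1 · 1/16677181699666569 = 1/16677181699666569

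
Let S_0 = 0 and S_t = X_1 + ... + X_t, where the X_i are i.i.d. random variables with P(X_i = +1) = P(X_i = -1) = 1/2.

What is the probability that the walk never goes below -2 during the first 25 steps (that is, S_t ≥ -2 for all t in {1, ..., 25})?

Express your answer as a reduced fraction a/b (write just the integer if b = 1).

Answer: 928625/2097152

Derivation:
Let f(t,s) = #length-t paths at position s with S_1..S_t all ≥ -2.
f(t,s) = f(t-1,s-1) + f(t-1,s+1) for s ≥ -2; f(t,s) = 0 for s < -2.
t=0: f(0,0)=1
t=1: f(1,-1)=1 f(1,1)=1
t=2: f(2,-2)=1 f(2,0)=2 f(2,2)=1
t=3: f(3,-1)=3 f(3,1)=3 f(3,3)=1
t=4: f(4,-2)=3 f(4,0)=6 f(4,2)=4 f(4,4)=1
t=5: f(5,-1)=9 f(5,1)=10 f(5,3)=5 f(5,5)=1
t=6: f(6,-2)=9 f(6,0)=19 f(6,2)=15 f(6,4)=6 f(6,6)=1
t=7: f(7,-1)=28 f(7,1)=34 f(7,3)=21 f(7,5)=7 f(7,7)=1
t=8: f(8,-2)=28 f(8,0)=62 f(8,2)=55 f(8,4)=28 f(8,6)=8 f(8,8)=1
t=9: f(9,-1)=90 f(9,1)=117 f(9,3)=83 f(9,5)=36 f(9,7)=9 f(9,9)=1
t=10: f(10,-2)=90 f(10,0)=207 f(10,2)=200 f(10,4)=119 f(10,6)=45 f(10,8)=10 f(10,10)=1
t=11: f(11,-1)=297 f(11,1)=407 f(11,3)=319 f(11,5)=164 f(11,7)=55 f(11,9)=11 f(11,11)=1
t=12: f(12,-2)=297 f(12,0)=704 f(12,2)=726 f(12,4)=483 f(12,6)=219 f(12,8)=66 f(12,10)=12 f(12,12)=1
t=13: f(13,-1)=1001 f(13,1)=1430 f(13,3)=1209 f(13,5)=702 f(13,7)=285 f(13,9)=78 f(13,11)=13 f(13,13)=1
t=14: f(14,-2)=1001 f(14,0)=2431 f(14,2)=2639 f(14,4)=1911 f(14,6)=987 f(14,8)=363 f(14,10)=91 f(14,12)=14 f(14,14)=1
t=15: f(15,-1)=3432 f(15,1)=5070 f(15,3)=4550 f(15,5)=2898 f(15,7)=1350 f(15,9)=454 f(15,11)=105 f(15,13)=15 f(15,15)=1
t=16: f(16,-2)=3432 f(16,0)=8502 f(16,2)=9620 f(16,4)=7448 f(16,6)=4248 f(16,8)=1804 f(16,10)=559 f(16,12)=120 f(16,14)=16 f(16,16)=1
t=17: f(17,-1)=11934 f(17,1)=18122 f(17,3)=17068 f(17,5)=11696 f(17,7)=6052 f(17,9)=2363 f(17,11)=679 f(17,13)=136 f(17,15)=17 f(17,17)=1
t=18: f(18,-2)=11934 f(18,0)=30056 f(18,2)=35190 f(18,4)=28764 f(18,6)=17748 f(18,8)=8415 f(18,10)=3042 f(18,12)=815 f(18,14)=153 f(18,16)=18 f(18,18)=1
t=19: f(19,-1)=41990 f(19,1)=65246 f(19,3)=63954 f(19,5)=46512 f(19,7)=26163 f(19,9)=11457 f(19,11)=3857 f(19,13)=968 f(19,15)=171 f(19,17)=19 f(19,19)=1
t=20: f(20,-2)=41990 f(20,0)=107236 f(20,2)=129200 f(20,4)=110466 f(20,6)=72675 f(20,8)=37620 f(20,10)=15314 f(20,12)=4825 f(20,14)=1139 f(20,16)=190 f(20,18)=20 f(20,20)=1
t=21: f(21,-1)=149226 f(21,1)=236436 f(21,3)=239666 f(21,5)=183141 f(21,7)=110295 f(21,9)=52934 f(21,11)=20139 f(21,13)=5964 f(21,15)=1329 f(21,17)=210 f(21,19)=21 f(21,21)=1
t=22: f(22,-2)=149226 f(22,0)=385662 f(22,2)=476102 f(22,4)=422807 f(22,6)=293436 f(22,8)=163229 f(22,10)=73073 f(22,12)=26103 f(22,14)=7293 f(22,16)=1539 f(22,18)=231 f(22,20)=22 f(22,22)=1
t=23: f(23,-1)=534888 f(23,1)=861764 f(23,3)=898909 f(23,5)=716243 f(23,7)=456665 f(23,9)=236302 f(23,11)=99176 f(23,13)=33396 f(23,15)=8832 f(23,17)=1770 f(23,19)=253 f(23,21)=23 f(23,23)=1
t=24: f(24,-2)=534888 f(24,0)=1396652 f(24,2)=1760673 f(24,4)=1615152 f(24,6)=1172908 f(24,8)=692967 f(24,10)=335478 f(24,12)=132572 f(24,14)=42228 f(24,16)=10602 f(24,18)=2023 f(24,20)=276 f(24,22)=24 f(24,24)=1
t=25: f(25,-1)=1931540 f(25,1)=3157325 f(25,3)=3375825 f(25,5)=2788060 f(25,7)=1865875 f(25,9)=1028445 f(25,11)=468050 f(25,13)=174800 f(25,15)=52830 f(25,17)=12625 f(25,19)=2299 f(25,21)=300 f(25,23)=25 f(25,25)=1
Σ_s f(25,s) = 14858000
P = 14858000/33554432 = 928625/2097152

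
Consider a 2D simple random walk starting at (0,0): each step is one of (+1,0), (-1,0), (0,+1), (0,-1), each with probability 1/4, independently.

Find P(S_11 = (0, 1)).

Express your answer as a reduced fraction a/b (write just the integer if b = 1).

Answer: 53361/1048576

Derivation:
Let h be the number of horizontal steps (so 11-h are vertical). To end at (0,1) need (h+0)/2 right-steps and ((11-h)+1)/2 up-steps.
Sum over h with 0 ≤ h ≤ 10, h ≡ 0 (mod 2), 11-h ≡ 1 (mod 2):
h=0: C(11,0)·C(0,0)·C(11,6) = 1·1·462 = 462
h=2: C(11,2)·C(2,1)·C(9,5) = 55·2·126 = 13860
h=4: C(11,4)·C(4,2)·C(7,4) = 330·6·35 = 69300
h=6: C(11,6)·C(6,3)·C(5,3) = 462·20·10 = 92400
h=8: C(11,8)·C(8,4)·C(3,2) = 165·70·3 = 34650
h=10: C(11,10)·C(10,5)·C(1,1) = 11·252·1 = 2772
Total favorable: 213444
Total paths: 4^11 = 4194304
P = 213444/4194304 = 53361/1048576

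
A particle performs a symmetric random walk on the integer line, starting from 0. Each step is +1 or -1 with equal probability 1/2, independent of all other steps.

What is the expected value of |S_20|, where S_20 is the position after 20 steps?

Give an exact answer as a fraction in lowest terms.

S_20 takes values m ≡ 0 (mod 2) with |m| ≤ 20; P(S_20=m) = C(20,(20+m)/2)/2^20.
Total paths: 2^20 = 1048576
Distribution: P(S=-20)=1/1048576, P(S=-18)=20/1048576, P(S=-16)=190/1048576, P(S=-14)=1140/1048576, P(S=-12)=4845/1048576, P(S=-10)=15504/1048576, P(S=-8)=38760/1048576, P(S=-6)=77520/1048576, P(S=-4)=125970/1048576, P(S=-2)=167960/1048576, P(S=0)=184756/1048576, P(S=2)=167960/1048576, P(S=4)=125970/1048576, P(S=6)=77520/1048576, P(S=8)=38760/1048576, P(S=10)=15504/1048576, P(S=12)=4845/1048576, P(S=14)=1140/1048576, P(S=16)=190/1048576, P(S=18)=20/1048576, P(S=20)=1/1048576
E[|S_20|] = Σ_m |m|·P(S_20=m) = 3695120/1048576 = 230945/65536

Answer: 230945/65536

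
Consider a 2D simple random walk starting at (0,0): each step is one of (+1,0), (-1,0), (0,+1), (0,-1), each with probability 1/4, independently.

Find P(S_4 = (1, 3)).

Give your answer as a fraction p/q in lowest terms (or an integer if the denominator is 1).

Let h be the number of horizontal steps (so 4-h are vertical). To end at (1,3) need (h+1)/2 right-steps and ((4-h)+3)/2 up-steps.
Sum over h with 1 ≤ h ≤ 1, h ≡ 1 (mod 2), 4-h ≡ 1 (mod 2):
h=1: C(4,1)·C(1,1)·C(3,3) = 4·1·1 = 4
Total favorable: 4
Total paths: 4^4 = 256
P = 4/256 = 1/64

Answer: 1/64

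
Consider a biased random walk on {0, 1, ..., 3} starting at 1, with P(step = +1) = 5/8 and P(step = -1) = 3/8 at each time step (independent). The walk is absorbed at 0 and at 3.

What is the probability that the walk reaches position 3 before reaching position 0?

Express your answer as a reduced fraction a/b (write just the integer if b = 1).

Answer: 25/49

Derivation:
Biased walk: p = 5/8, q = 3/8, r = q/p = 3/5
Gambler's ruin: P(hit 3 before 0 | start at 1) = (1 - r^a)/(1 - r^N)
r^1 = 3/5; r^3 = 27/125
P = (1 - 3/5) / (1 - 27/125) = 2/5 / 98/125 = 25/49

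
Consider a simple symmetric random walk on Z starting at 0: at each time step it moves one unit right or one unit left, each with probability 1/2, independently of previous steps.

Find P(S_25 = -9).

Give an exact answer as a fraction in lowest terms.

To reach position -9 after 25 steps: need 8 steps of +1 and 17 of -1.
Favorable paths: C(25,8) = 1081575
Total paths: 2^25 = 33554432
P = 1081575/33554432 = 1081575/33554432

Answer: 1081575/33554432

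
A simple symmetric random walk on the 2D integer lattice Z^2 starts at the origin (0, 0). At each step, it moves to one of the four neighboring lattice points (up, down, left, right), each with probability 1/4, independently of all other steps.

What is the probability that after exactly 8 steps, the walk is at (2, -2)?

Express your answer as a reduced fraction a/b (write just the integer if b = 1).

Answer: 245/8192

Derivation:
Let h be the number of horizontal steps (so 8-h are vertical). To end at (2,-2) need (h+2)/2 right-steps and ((8-h)-2)/2 up-steps.
Sum over h with 2 ≤ h ≤ 6, h ≡ 0 (mod 2), 8-h ≡ 0 (mod 2):
h=2: C(8,2)·C(2,2)·C(6,2) = 28·1·15 = 420
h=4: C(8,4)·C(4,3)·C(4,1) = 70·4·4 = 1120
h=6: C(8,6)·C(6,4)·C(2,0) = 28·15·1 = 420
Total favorable: 1960
Total paths: 4^8 = 65536
P = 1960/65536 = 245/8192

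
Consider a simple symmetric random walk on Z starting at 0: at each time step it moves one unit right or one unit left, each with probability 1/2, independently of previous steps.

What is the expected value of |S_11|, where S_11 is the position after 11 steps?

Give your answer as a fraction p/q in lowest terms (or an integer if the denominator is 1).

Answer: 693/256

Derivation:
S_11 takes values m ≡ 1 (mod 2) with |m| ≤ 11; P(S_11=m) = C(11,(11+m)/2)/2^11.
Total paths: 2^11 = 2048
Distribution: P(S=-11)=1/2048, P(S=-9)=11/2048, P(S=-7)=55/2048, P(S=-5)=165/2048, P(S=-3)=330/2048, P(S=-1)=462/2048, P(S=1)=462/2048, P(S=3)=330/2048, P(S=5)=165/2048, P(S=7)=55/2048, P(S=9)=11/2048, P(S=11)=1/2048
E[|S_11|] = Σ_m |m|·P(S_11=m) = 5544/2048 = 693/256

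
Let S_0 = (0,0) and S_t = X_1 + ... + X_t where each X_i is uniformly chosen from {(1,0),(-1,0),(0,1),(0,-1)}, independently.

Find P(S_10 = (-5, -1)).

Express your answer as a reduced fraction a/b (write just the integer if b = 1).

Answer: 675/131072

Derivation:
Let h be the number of horizontal steps (so 10-h are vertical). To end at (-5,-1) need (h-5)/2 right-steps and ((10-h)-1)/2 up-steps.
Sum over h with 5 ≤ h ≤ 9, h ≡ 1 (mod 2), 10-h ≡ 1 (mod 2):
h=5: C(10,5)·C(5,0)·C(5,2) = 252·1·10 = 2520
h=7: C(10,7)·C(7,1)·C(3,1) = 120·7·3 = 2520
h=9: C(10,9)·C(9,2)·C(1,0) = 10·36·1 = 360
Total favorable: 5400
Total paths: 4^10 = 1048576
P = 5400/1048576 = 675/131072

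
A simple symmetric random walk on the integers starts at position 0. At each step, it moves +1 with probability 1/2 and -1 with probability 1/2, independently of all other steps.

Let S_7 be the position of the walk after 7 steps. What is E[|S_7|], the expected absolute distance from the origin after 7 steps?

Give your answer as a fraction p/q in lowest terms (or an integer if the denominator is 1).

S_7 takes values m ≡ 1 (mod 2) with |m| ≤ 7; P(S_7=m) = C(7,(7+m)/2)/2^7.
Total paths: 2^7 = 128
Distribution: P(S=-7)=1/128, P(S=-5)=7/128, P(S=-3)=21/128, P(S=-1)=35/128, P(S=1)=35/128, P(S=3)=21/128, P(S=5)=7/128, P(S=7)=1/128
E[|S_7|] = Σ_m |m|·P(S_7=m) = 280/128 = 35/16

Answer: 35/16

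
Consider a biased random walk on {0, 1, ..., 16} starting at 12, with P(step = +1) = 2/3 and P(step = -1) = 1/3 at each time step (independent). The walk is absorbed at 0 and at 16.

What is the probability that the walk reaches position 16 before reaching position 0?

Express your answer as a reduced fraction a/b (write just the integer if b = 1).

Answer: 4368/4369

Derivation:
Biased walk: p = 2/3, q = 1/3, r = q/p = 1/2
Gambler's ruin: P(hit 16 before 0 | start at 12) = (1 - r^a)/(1 - r^N)
r^12 = 1/4096; r^16 = 1/65536
P = (1 - 1/4096) / (1 - 1/65536) = 4095/4096 / 65535/65536 = 4368/4369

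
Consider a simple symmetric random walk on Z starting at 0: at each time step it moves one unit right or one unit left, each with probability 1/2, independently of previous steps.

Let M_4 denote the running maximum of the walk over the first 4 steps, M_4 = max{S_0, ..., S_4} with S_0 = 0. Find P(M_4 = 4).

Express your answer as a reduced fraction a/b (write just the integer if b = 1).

Answer: 1/16

Derivation:
Let M_4 = max(S_0,...,S_4). Use the reflection principle: for j ≥ 1, #{paths with M_4 ≥ j} = #{S_4 ≥ j} + #{S_4 ≥ j+1}.
By reflection, #{M_4 ≥ 4} = #{S_4 ≥ 4} + #{S_4 ≥ 5} = 1 + 0 = 1.
#{M_4 ≥ 5} = #{S_4 ≥ 5} + #{S_4 ≥ 6} = 0 + 0 = 0.
#{M_4 = 4} = 1 - 0 = 1.
P(M_4 = 4) = 1/16 = 1/16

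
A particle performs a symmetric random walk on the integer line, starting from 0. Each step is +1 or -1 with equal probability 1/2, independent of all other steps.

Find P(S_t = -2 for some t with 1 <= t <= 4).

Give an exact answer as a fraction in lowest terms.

Answer: 3/8

Derivation:
Count via complement. Let g(t,s) = #length-t paths at position s with S_1..S_t all ≠ -2.
g(t,s) = g(t-1,s-1) + g(t-1,s+1) for s ≠ -2; g(t,-2) = 0.
t=0: g(0,0)=1
t=1: g(1,-1)=1 g(1,1)=1
t=2: g(2,0)=2 g(2,2)=1
t=3: g(3,-1)=2 g(3,1)=3 g(3,3)=1
t=4: g(4,0)=5 g(4,2)=4 g(4,4)=1
Paths never hitting -2: Σ_s g(4,s) = 10
Paths hitting -2: 2^4 - 10 = 6
P = 6/16 = 3/8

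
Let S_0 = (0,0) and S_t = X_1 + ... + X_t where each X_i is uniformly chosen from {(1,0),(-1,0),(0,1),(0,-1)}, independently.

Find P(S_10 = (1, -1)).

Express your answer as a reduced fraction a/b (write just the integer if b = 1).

Let h be the number of horizontal steps (so 10-h are vertical). To end at (1,-1) need (h+1)/2 right-steps and ((10-h)-1)/2 up-steps.
Sum over h with 1 ≤ h ≤ 9, h ≡ 1 (mod 2), 10-h ≡ 1 (mod 2):
h=1: C(10,1)·C(1,1)·C(9,4) = 10·1·126 = 1260
h=3: C(10,3)·C(3,2)·C(7,3) = 120·3·35 = 12600
h=5: C(10,5)·C(5,3)·C(5,2) = 252·10·10 = 25200
h=7: C(10,7)·C(7,4)·C(3,1) = 120·35·3 = 12600
h=9: C(10,9)·C(9,5)·C(1,0) = 10·126·1 = 1260
Total favorable: 52920
Total paths: 4^10 = 1048576
P = 52920/1048576 = 6615/131072

Answer: 6615/131072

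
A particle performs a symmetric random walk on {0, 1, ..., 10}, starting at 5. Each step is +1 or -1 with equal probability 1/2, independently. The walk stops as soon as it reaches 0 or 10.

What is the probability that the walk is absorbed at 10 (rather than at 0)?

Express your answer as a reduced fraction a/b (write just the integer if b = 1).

Symmetric walk (p = 1/2): the harmonic-function argument gives P(hit 10 before 0 | start at 5) = a/N.
P = 5/10 = 1/2

Answer: 1/2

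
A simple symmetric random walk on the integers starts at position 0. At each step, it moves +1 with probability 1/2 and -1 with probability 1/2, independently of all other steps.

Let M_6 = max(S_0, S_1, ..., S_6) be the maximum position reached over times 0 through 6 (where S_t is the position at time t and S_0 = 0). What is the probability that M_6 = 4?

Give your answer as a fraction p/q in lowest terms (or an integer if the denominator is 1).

Let M_6 = max(S_0,...,S_6). Use the reflection principle: for j ≥ 1, #{paths with M_6 ≥ j} = #{S_6 ≥ j} + #{S_6 ≥ j+1}.
By reflection, #{M_6 ≥ 4} = #{S_6 ≥ 4} + #{S_6 ≥ 5} = 7 + 1 = 8.
#{M_6 ≥ 5} = #{S_6 ≥ 5} + #{S_6 ≥ 6} = 1 + 1 = 2.
#{M_6 = 4} = 8 - 2 = 6.
P(M_6 = 4) = 6/64 = 3/32

Answer: 3/32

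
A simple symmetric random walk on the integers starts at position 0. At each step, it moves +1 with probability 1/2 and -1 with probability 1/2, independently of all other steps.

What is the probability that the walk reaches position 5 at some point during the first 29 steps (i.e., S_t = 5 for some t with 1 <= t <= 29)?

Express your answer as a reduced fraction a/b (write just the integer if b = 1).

Count via complement. Let g(t,s) = #length-t paths at position s with S_1..S_t all ≠ 5.
g(t,s) = g(t-1,s-1) + g(t-1,s+1) for s ≠ 5; g(t,5) = 0.
t=0: g(0,0)=1
t=1: g(1,-1)=1 g(1,1)=1
t=2: g(2,-2)=1 g(2,0)=2 g(2,2)=1
t=3: g(3,-3)=1 g(3,-1)=3 g(3,1)=3 g(3,3)=1
t=4: g(4,-4)=1 g(4,-2)=4 g(4,0)=6 g(4,2)=4 g(4,4)=1
t=5: g(5,-5)=1 g(5,-3)=5 g(5,-1)=10 g(5,1)=10 g(5,3)=5
t=6: g(6,-6)=1 g(6,-4)=6 g(6,-2)=15 g(6,0)=20 g(6,2)=15 g(6,4)=5
t=7: g(7,-7)=1 g(7,-5)=7 g(7,-3)=21 g(7,-1)=35 g(7,1)=35 g(7,3)=20
t=8: g(8,-8)=1 g(8,-6)=8 g(8,-4)=28 g(8,-2)=56 g(8,0)=70 g(8,2)=55 g(8,4)=20
t=9: g(9,-9)=1 g(9,-7)=9 g(9,-5)=36 g(9,-3)=84 g(9,-1)=126 g(9,1)=125 g(9,3)=75
t=10: g(10,-10)=1 g(10,-8)=10 g(10,-6)=45 g(10,-4)=120 g(10,-2)=210 g(10,0)=251 g(10,2)=200 g(10,4)=75
t=11: g(11,-11)=1 g(11,-9)=11 g(11,-7)=55 g(11,-5)=165 g(11,-3)=330 g(11,-1)=461 g(11,1)=451 g(11,3)=275
t=12: g(12,-12)=1 g(12,-10)=12 g(12,-8)=66 g(12,-6)=220 g(12,-4)=495 g(12,-2)=791 g(12,0)=912 g(12,2)=726 g(12,4)=275
t=13: g(13,-13)=1 g(13,-11)=13 g(13,-9)=78 g(13,-7)=286 g(13,-5)=715 g(13,-3)=1286 g(13,-1)=1703 g(13,1)=1638 g(13,3)=1001
t=14: g(14,-14)=1 g(14,-12)=14 g(14,-10)=91 g(14,-8)=364 g(14,-6)=1001 g(14,-4)=2001 g(14,-2)=2989 g(14,0)=3341 g(14,2)=2639 g(14,4)=1001
t=15: g(15,-15)=1 g(15,-13)=15 g(15,-11)=105 g(15,-9)=455 g(15,-7)=1365 g(15,-5)=3002 g(15,-3)=4990 g(15,-1)=6330 g(15,1)=5980 g(15,3)=3640
t=16: g(16,-16)=1 g(16,-14)=16 g(16,-12)=120 g(16,-10)=560 g(16,-8)=1820 g(16,-6)=4367 g(16,-4)=7992 g(16,-2)=11320 g(16,0)=12310 g(16,2)=9620 g(16,4)=3640
t=17: g(17,-17)=1 g(17,-15)=17 g(17,-13)=136 g(17,-11)=680 g(17,-9)=2380 g(17,-7)=6187 g(17,-5)=12359 g(17,-3)=19312 g(17,-1)=23630 g(17,1)=21930 g(17,3)=13260
t=18: g(18,-18)=1 g(18,-16)=18 g(18,-14)=153 g(18,-12)=816 g(18,-10)=3060 g(18,-8)=8567 g(18,-6)=18546 g(18,-4)=31671 g(18,-2)=42942 g(18,0)=45560 g(18,2)=35190 g(18,4)=13260
t=19: g(19,-19)=1 g(19,-17)=19 g(19,-15)=171 g(19,-13)=969 g(19,-11)=3876 g(19,-9)=11627 g(19,-7)=27113 g(19,-5)=50217 g(19,-3)=74613 g(19,-1)=88502 g(19,1)=80750 g(19,3)=48450
t=20: g(20,-20)=1 g(20,-18)=20 g(20,-16)=190 g(20,-14)=1140 g(20,-12)=4845 g(20,-10)=15503 g(20,-8)=38740 g(20,-6)=77330 g(20,-4)=124830 g(20,-2)=163115 g(20,0)=169252 g(20,2)=129200 g(20,4)=48450
t=21: g(21,-21)=1 g(21,-19)=21 g(21,-17)=210 g(21,-15)=1330 g(21,-13)=5985 g(21,-11)=20348 g(21,-9)=54243 g(21,-7)=116070 g(21,-5)=202160 g(21,-3)=287945 g(21,-1)=332367 g(21,1)=298452 g(21,3)=177650
t=22: g(22,-22)=1 g(22,-20)=22 g(22,-18)=231 g(22,-16)=1540 g(22,-14)=7315 g(22,-12)=26333 g(22,-10)=74591 g(22,-8)=170313 g(22,-6)=318230 g(22,-4)=490105 g(22,-2)=620312 g(22,0)=630819 g(22,2)=476102 g(22,4)=177650
t=23: g(23,-23)=1 g(23,-21)=23 g(23,-19)=253 g(23,-17)=1771 g(23,-15)=8855 g(23,-13)=33648 g(23,-11)=100924 g(23,-9)=244904 g(23,-7)=488543 g(23,-5)=808335 g(23,-3)=1110417 g(23,-1)=1251131 g(23,1)=1106921 g(23,3)=653752
t=24: g(24,-24)=1 g(24,-22)=24 g(24,-20)=276 g(24,-18)=2024 g(24,-16)=10626 g(24,-14)=42503 g(24,-12)=134572 g(24,-10)=345828 g(24,-8)=733447 g(24,-6)=1296878 g(24,-4)=1918752 g(24,-2)=2361548 g(24,0)=2358052 g(24,2)=1760673 g(24,4)=653752
t=25: g(25,-25)=1 g(25,-23)=25 g(25,-21)=300 g(25,-19)=2300 g(25,-17)=12650 g(25,-15)=53129 g(25,-13)=177075 g(25,-11)=480400 g(25,-9)=1079275 g(25,-7)=2030325 g(25,-5)=3215630 g(25,-3)=4280300 g(25,-1)=4719600 g(25,1)=4118725 g(25,3)=2414425
t=26: g(26,-26)=1 g(26,-24)=26 g(26,-22)=325 g(26,-20)=2600 g(26,-18)=14950 g(26,-16)=65779 g(26,-14)=230204 g(26,-12)=657475 g(26,-10)=1559675 g(26,-8)=3109600 g(26,-6)=5245955 g(26,-4)=7495930 g(26,-2)=8999900 g(26,0)=8838325 g(26,2)=6533150 g(26,4)=2414425
t=27: g(27,-27)=1 g(27,-25)=27 g(27,-23)=351 g(27,-21)=2925 g(27,-19)=17550 g(27,-17)=80729 g(27,-15)=295983 g(27,-13)=887679 g(27,-11)=2217150 g(27,-9)=4669275 g(27,-7)=8355555 g(27,-5)=12741885 g(27,-3)=16495830 g(27,-1)=17838225 g(27,1)=15371475 g(27,3)=8947575
t=28: g(28,-28)=1 g(28,-26)=28 g(28,-24)=378 g(28,-22)=3276 g(28,-20)=20475 g(28,-18)=98279 g(28,-16)=376712 g(28,-14)=1183662 g(28,-12)=3104829 g(28,-10)=6886425 g(28,-8)=13024830 g(28,-6)=21097440 g(28,-4)=29237715 g(28,-2)=34334055 g(28,0)=33209700 g(28,2)=24319050 g(28,4)=8947575
t=29: g(29,-29)=1 g(29,-27)=29 g(29,-25)=406 g(29,-23)=3654 g(29,-21)=23751 g(29,-19)=118754 g(29,-17)=474991 g(29,-15)=1560374 g(29,-13)=4288491 g(29,-11)=9991254 g(29,-9)=19911255 g(29,-7)=34122270 g(29,-5)=50335155 g(29,-3)=63571770 g(29,-1)=67543755 g(29,1)=57528750 g(29,3)=33266625
Paths never hitting 5: Σ_s g(29,s) = 342741285
Paths hitting 5: 2^29 - 342741285 = 194129627
P = 194129627/536870912 = 194129627/536870912

Answer: 194129627/536870912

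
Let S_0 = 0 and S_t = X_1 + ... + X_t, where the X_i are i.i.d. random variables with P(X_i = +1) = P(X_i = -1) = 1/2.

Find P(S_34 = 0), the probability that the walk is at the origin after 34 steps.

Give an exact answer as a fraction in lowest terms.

Answer: 583401555/4294967296

Derivation:
To return to 0 after 34 steps: need exactly 17 steps of +1 and 17 of -1.
Favorable paths: C(34,17) = 2333606220
Total paths: 2^34 = 17179869184
P = 2333606220/17179869184 = 583401555/4294967296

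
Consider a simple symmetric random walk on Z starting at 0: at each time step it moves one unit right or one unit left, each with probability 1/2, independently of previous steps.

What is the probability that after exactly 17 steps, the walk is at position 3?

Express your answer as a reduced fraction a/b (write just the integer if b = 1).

Answer: 2431/16384

Derivation:
To reach position 3 after 17 steps: need 10 steps of +1 and 7 of -1.
Favorable paths: C(17,10) = 19448
Total paths: 2^17 = 131072
P = 19448/131072 = 2431/16384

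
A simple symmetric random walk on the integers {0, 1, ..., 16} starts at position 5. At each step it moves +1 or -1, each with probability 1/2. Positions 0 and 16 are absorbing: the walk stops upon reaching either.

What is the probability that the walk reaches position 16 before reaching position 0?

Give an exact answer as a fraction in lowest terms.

Symmetric walk (p = 1/2): the harmonic-function argument gives P(hit 16 before 0 | start at 5) = a/N.
P = 5/16 = 5/16

Answer: 5/16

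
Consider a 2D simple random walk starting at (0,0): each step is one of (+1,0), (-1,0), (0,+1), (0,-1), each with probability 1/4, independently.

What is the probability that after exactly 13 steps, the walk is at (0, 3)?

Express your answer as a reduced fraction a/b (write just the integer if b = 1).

Answer: 1656369/67108864

Derivation:
Let h be the number of horizontal steps (so 13-h are vertical). To end at (0,3) need (h+0)/2 right-steps and ((13-h)+3)/2 up-steps.
Sum over h with 0 ≤ h ≤ 10, h ≡ 0 (mod 2), 13-h ≡ 1 (mod 2):
h=0: C(13,0)·C(0,0)·C(13,8) = 1·1·1287 = 1287
h=2: C(13,2)·C(2,1)·C(11,7) = 78·2·330 = 51480
h=4: C(13,4)·C(4,2)·C(9,6) = 715·6·84 = 360360
h=6: C(13,6)·C(6,3)·C(7,5) = 1716·20·21 = 720720
h=8: C(13,8)·C(8,4)·C(5,4) = 1287·70·5 = 450450
h=10: C(13,10)·C(10,5)·C(3,3) = 286·252·1 = 72072
Total favorable: 1656369
Total paths: 4^13 = 67108864
P = 1656369/67108864 = 1656369/67108864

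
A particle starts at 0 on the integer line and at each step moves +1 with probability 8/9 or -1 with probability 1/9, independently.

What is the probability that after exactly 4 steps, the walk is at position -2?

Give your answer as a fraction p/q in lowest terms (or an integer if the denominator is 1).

Answer: 32/6561

Derivation:
To reach position -2 after 4 steps: need 1 step of +1 and 3 steps of -1.
Number of such sequences: C(4,1) = 4
Each has probability (8/9)^1 · (1/9)^3 = 8/6561
P = 4 · 8/6561 = 32/6561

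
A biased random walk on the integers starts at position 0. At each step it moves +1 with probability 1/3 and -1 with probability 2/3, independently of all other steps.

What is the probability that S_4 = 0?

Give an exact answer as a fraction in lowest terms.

Answer: 8/27

Derivation:
To be at 0 after 4 steps: need exactly 2 steps of +1 and 2 of -1.
Number of such sequences: C(4,2) = 6
Each has probability (1/3)^2 · (2/3)^2 = 4/81
P = 6 · 4/81 = 8/27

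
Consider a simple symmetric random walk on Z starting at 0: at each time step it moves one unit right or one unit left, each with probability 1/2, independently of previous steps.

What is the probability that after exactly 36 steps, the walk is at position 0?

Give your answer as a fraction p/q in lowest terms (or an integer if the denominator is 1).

To return to 0 after 36 steps: need exactly 18 steps of +1 and 18 of -1.
Favorable paths: C(36,18) = 9075135300
Total paths: 2^36 = 68719476736
P = 9075135300/68719476736 = 2268783825/17179869184

Answer: 2268783825/17179869184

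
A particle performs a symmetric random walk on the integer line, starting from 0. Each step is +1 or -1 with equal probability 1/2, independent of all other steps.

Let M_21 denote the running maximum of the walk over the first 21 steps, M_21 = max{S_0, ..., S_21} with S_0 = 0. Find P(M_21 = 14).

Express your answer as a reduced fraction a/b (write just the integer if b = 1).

Answer: 665/1048576

Derivation:
Let M_21 = max(S_0,...,S_21). Use the reflection principle: for j ≥ 1, #{paths with M_21 ≥ j} = #{S_21 ≥ j} + #{S_21 ≥ j+1}.
By reflection, #{M_21 ≥ 14} = #{S_21 ≥ 14} + #{S_21 ≥ 15} = 1562 + 1562 = 3124.
#{M_21 ≥ 15} = #{S_21 ≥ 15} + #{S_21 ≥ 16} = 1562 + 232 = 1794.
#{M_21 = 14} = 3124 - 1794 = 1330.
P(M_21 = 14) = 1330/2097152 = 665/1048576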